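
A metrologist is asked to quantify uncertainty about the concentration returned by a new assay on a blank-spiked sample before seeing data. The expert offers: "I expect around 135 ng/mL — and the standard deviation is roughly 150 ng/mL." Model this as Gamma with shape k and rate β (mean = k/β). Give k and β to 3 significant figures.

k ≈ 0.81, β ≈ 0.006

For Gamma(k, rate β): mean = k/β, variance = k/β², so CV = 1/√k.
CV = SD/mean = 150/135 = 1.111, hence k = 1/CV² = 0.81.
Then β = k/mean = 0.81/135 = 0.006.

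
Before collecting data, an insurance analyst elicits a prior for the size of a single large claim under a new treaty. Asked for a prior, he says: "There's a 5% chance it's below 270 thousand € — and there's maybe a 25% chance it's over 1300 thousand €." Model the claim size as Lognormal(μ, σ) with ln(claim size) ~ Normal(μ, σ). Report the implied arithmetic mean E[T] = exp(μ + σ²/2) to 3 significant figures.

E[T] ≈ 1040 thousand €

If T ~ Lognormal(μ,σ) then ln T ~ Normal(μ,σ), so the p-quantile of ln T is μ + z_p·σ.
ln(270) = 5.598 and ln(1300) = 7.17; z_{0.05} = -1.645, z_{0.75} = 0.6745.
σ = (7.17 − 5.598)/(0.6745 − (-1.645)) = 0.678.
μ = 5.598 − (-1.645)·0.678 = 6.713.
E[T] = exp(μ + σ²/2) = exp(6.713 + 0.2296) = 1040 thousand €.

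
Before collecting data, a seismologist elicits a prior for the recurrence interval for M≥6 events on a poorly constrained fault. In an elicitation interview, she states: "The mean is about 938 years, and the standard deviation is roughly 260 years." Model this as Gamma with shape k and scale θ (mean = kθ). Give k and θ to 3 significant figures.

For Gamma(k, scale θ): mean = kθ, variance = kθ², so CV = 1/√k.
CV = SD/mean = 260/938 = 0.2772, hence k = 1/CV² = 13.
Then θ = mean/k = 938/13 = 72.1.

k ≈ 13, θ ≈ 72.1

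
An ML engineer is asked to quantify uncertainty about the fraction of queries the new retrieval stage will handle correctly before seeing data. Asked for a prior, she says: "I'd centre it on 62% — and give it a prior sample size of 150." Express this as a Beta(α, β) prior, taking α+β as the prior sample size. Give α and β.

Under the effective-sample-size interpretation, Beta(α, β) has prior mean α/(α+β) and prior sample size α+β.
So α+β = 150 and α/(α+β) = 0.62, giving α = 0.62·150 = 93 and β = 150 − 93 = 57.

α = 93, β = 57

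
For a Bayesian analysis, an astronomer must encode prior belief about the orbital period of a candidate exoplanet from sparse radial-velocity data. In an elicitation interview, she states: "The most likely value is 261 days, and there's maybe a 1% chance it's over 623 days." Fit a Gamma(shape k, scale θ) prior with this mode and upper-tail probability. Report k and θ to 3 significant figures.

k ≈ 7.26, θ ≈ 41.7

Gamma(k,θ) with k>1 has mode (k−1)θ, so θ = 261/(k−1).
Need P(X < 623) = 0.99 with θ tied to k this way. Start at k = 2, θ = 261: P(X<623) ≈ 0.689.
Too low — raise k to concentrate. Iterating converges to k ≈ 7.26.
Then θ = 261/(7.26−1) ≈ 41.7.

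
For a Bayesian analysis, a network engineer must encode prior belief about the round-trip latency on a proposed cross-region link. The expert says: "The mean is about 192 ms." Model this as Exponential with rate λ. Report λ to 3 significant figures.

Exponential mean = 1/λ, so λ = 1/192.0 = 0.00521.

λ ≈ 0.00521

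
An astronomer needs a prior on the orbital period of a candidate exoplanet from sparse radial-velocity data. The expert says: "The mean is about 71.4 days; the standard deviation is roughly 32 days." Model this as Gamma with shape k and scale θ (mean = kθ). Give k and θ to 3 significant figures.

For Gamma(k, scale θ): mean = kθ, variance = kθ², so CV = 1/√k.
CV = SD/mean = 32/71.4 = 0.4482, hence k = 1/CV² = 4.98.
Then θ = mean/k = 71.4/4.98 = 14.3.

k ≈ 4.98, θ ≈ 14.3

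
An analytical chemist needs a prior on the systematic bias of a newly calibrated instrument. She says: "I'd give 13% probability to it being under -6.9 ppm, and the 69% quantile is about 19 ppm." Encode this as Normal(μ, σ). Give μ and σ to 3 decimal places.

The p-quantile of Normal(μ,σ) is μ + z_p·σ, with z_{0.13} = -1.126 and z_{0.69} = 0.4959.
Eliminate σ: μ = (z₂·x₁ − z₁·x₂)/(z₂ − z₁) = (0.4959·-6.9 − (-1.126)·19)/1.622 = 11.083.
Then σ = (x₂ − x₁)/(z₂ − z₁) = (19 − -6.9)/1.622 = 15.966.

μ = 11.083, σ = 15.966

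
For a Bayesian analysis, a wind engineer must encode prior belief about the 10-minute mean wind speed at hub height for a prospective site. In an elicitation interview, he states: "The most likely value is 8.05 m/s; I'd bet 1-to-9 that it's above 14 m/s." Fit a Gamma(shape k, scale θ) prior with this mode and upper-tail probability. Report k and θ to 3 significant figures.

Gamma(k,θ) with k>1 has mode (k−1)θ, so θ = 8.05/(k−1).
Need P(X < 14) = 0.9 with θ tied to k this way. Start at k = 2, θ = 8.05: P(X<14) ≈ 0.519.
Too low — raise k to concentrate. Iterating converges to k ≈ 7.2.
Then θ = 8.05/(7.2−1) ≈ 1.3.

k ≈ 7.2, θ ≈ 1.3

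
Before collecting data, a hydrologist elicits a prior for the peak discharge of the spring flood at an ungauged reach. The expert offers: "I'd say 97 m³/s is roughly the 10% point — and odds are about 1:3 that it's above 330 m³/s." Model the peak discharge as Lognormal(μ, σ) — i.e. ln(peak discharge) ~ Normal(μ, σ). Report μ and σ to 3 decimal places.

If T ~ Lognormal(μ,σ) then ln T ~ Normal(μ,σ), so the p-quantile of ln T is μ + z_p·σ.
ln(97) = 4.575 and ln(330) = 5.799; z_{0.1} = -1.282, z_{0.75} = 0.6745.
σ = (5.799 − 4.575)/(0.6745 − (-1.282)) = 0.626.
μ = 4.575 − (-1.282)·0.626 = 5.377.

μ ≈ 5.377, σ ≈ 0.626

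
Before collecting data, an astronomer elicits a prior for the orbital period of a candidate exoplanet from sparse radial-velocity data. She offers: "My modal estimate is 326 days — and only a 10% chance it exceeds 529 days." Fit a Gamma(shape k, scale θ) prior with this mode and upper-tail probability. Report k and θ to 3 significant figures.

Gamma(k,θ) with k>1 has mode (k−1)θ, so θ = 326/(k−1).
Need P(X < 529) = 0.9 with θ tied to k this way. Start at k = 2, θ = 326: P(X<529) ≈ 0.482.
Too low — raise k to concentrate. Iterating converges to k ≈ 9.03.
Then θ = 326/(9.03−1) ≈ 40.6.

k ≈ 9.03, θ ≈ 40.6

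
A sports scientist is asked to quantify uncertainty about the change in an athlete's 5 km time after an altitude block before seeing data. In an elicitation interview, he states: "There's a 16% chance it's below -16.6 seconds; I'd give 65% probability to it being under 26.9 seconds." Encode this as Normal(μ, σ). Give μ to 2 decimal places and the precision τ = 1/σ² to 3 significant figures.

μ = 14.75, τ = 0.00101

The p-quantile of Normal(μ,σ) is μ + z_p·σ, with z_{0.16} = -0.9945 and z_{0.65} = 0.3853.
Eliminate σ: μ = (z₂·x₁ − z₁·x₂)/(z₂ − z₁) = (0.3853·-16.6 − (-0.9945)·26.9)/1.38 = 14.75.
Then σ = (x₂ − x₁)/(z₂ − z₁) = (26.9 − -16.6)/1.38 = 31.53.
Precision τ = 1/σ² = 1/31.53² = 0.00101.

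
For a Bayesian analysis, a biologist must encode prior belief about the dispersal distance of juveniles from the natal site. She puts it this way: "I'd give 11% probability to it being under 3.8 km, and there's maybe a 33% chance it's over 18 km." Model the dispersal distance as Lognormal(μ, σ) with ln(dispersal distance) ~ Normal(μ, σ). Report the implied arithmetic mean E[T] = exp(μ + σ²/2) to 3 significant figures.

E[T] ≈ 18.5 km

If T ~ Lognormal(μ,σ) then ln T ~ Normal(μ,σ), so the p-quantile of ln T is μ + z_p·σ.
ln(3.8) = 1.335 and ln(18) = 2.89; z_{0.11} = -1.227, z_{0.67} = 0.4399.
σ = (2.89 − 1.335)/(0.4399 − (-1.227)) = 0.933.
μ = 1.335 − (-1.227)·0.933 = 2.480.
E[T] = exp(μ + σ²/2) = exp(2.480 + 0.4356) = 18.5 km.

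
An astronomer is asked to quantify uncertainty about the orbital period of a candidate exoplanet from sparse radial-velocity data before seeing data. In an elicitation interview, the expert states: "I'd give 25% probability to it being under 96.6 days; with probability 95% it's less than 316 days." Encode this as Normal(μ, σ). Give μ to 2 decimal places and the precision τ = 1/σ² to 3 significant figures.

For Normal(μ,σ), the p-quantile is μ + z_p·σ. Here z_{0.25} = -0.6745, z_{0.95} = 1.645.
So 96.6 = μ − 0.6745σ and 316 = μ + 1.645σ.
Subtracting: σ = (316 − 96.6)/(1.645 − (-0.6745)) = 94.60.
Then μ = 96.6 − (-0.6745)·94.60 = 160.40.
Precision τ = 1/σ² = 1/94.6² = 0.000112.

μ = 160.40, τ = 0.000112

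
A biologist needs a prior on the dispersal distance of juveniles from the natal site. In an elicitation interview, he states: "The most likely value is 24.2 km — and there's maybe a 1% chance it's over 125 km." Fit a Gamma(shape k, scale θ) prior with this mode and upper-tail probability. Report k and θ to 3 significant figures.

Gamma(k,θ) with k>1 has mode (k−1)θ, so θ = 24.2/(k−1).
Need P(X < 125) = 0.99 with θ tied to k this way. Start at k = 2, θ = 24.2: P(X<125) ≈ 0.965.
Too low — raise k to concentrate. Iterating converges to k ≈ 2.44.
Then θ = 24.2/(2.44−1) ≈ 16.8.

k ≈ 2.44, θ ≈ 16.8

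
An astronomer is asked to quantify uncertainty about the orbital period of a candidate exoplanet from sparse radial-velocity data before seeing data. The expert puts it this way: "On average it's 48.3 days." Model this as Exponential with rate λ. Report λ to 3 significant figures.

Exponential mean = 1/λ, so λ = 1/48.3 = 0.0207.

λ ≈ 0.0207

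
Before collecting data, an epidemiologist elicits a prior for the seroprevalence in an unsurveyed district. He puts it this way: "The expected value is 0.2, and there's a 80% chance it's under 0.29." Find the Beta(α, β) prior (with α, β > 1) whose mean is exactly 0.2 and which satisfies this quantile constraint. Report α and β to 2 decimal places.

With mean 0.2 fixed, write α = 0.2s, β = 0.8s where s = α+β.
Need P(θ < 0.29) = 0.8 under Beta(0.2s, 0.8s). Normal approximation: (q−m)/√(m(1−m)/s) ≈ z_{0.8} = 0.842, so s ≈ 0.2·0.8·(0.842)²/(0.29−0.2)² = 14.0.
At s = 14.0: P(θ<0.29) ≈ 0.813. Adjusting to match 0.8 gives s ≈ 12.04.
So α = 0.2·12.04 ≈ 2.41, β = 0.8·12.04 ≈ 9.63.

α ≈ 2.41, β ≈ 9.63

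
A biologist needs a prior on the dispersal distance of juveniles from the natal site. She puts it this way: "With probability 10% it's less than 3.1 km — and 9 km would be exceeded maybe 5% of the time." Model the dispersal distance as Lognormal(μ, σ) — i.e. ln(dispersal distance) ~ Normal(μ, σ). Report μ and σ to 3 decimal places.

μ ≈ 1.598, σ ≈ 0.364

If T ~ Lognormal(μ,σ) then ln T ~ Normal(μ,σ), so the p-quantile of ln T is μ + z_p·σ.
ln(3.1) = 1.131 and ln(9) = 2.197; z_{0.1} = -1.282, z_{0.95} = 1.645.
σ = (2.197 − 1.131)/(1.645 − (-1.282)) = 0.364.
μ = 1.131 − (-1.282)·0.364 = 1.598.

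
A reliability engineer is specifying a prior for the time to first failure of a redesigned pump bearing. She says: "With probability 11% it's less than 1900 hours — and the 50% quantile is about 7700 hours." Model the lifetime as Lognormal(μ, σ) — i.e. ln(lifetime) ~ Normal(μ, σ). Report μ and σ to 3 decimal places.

μ ≈ 8.949, σ ≈ 1.141

If T ~ Lognormal(μ,σ) then ln T ~ Normal(μ,σ), so the p-quantile of ln T is μ + z_p·σ.
ln(1900) = 7.55 and ln(7700) = 8.949; z_{0.11} = -1.227, z_{0.5} = 0.
σ = (8.949 − 7.55)/(0 − (-1.227)) = 1.141.
μ = 7.55 − (-1.227)·1.141 = 8.949.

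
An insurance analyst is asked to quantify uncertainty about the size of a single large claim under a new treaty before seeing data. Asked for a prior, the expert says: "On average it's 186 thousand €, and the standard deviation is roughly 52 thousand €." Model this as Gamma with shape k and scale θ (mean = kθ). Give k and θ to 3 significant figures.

For Gamma(k, scale θ): mean = kθ, variance = kθ², so CV = 1/√k.
CV = SD/mean = 52/186 = 0.2796, hence k = 1/CV² = 12.8.
Then θ = mean/k = 186/12.8 = 14.5.

k ≈ 12.8, θ ≈ 14.5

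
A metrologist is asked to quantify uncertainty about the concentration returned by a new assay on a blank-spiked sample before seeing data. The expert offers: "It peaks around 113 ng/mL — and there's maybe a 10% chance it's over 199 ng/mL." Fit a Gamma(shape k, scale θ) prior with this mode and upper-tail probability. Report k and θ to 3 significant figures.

k ≈ 6.93, θ ≈ 19

Gamma(k,θ) with k>1 has mode (k−1)θ, so θ = 113/(k−1).
Need P(X < 199) = 0.9 with θ tied to k this way. Start at k = 2, θ = 113: P(X<199) ≈ 0.525.
Too low — raise k to concentrate. Iterating converges to k ≈ 6.93.
Then θ = 113/(6.93−1) ≈ 19.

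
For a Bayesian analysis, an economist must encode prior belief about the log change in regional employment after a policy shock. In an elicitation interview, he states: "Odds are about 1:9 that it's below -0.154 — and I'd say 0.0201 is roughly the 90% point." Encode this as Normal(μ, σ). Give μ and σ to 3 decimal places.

The p-quantile of Normal(μ,σ) is μ + z_p·σ, with z_{0.1} = -1.282 and z_{0.9} = 1.282.
Eliminate σ: μ = (z₂·x₁ − z₁·x₂)/(z₂ − z₁) = (1.282·-0.154 − (-1.282)·0.0201)/2.563 = -0.067.
Then σ = (x₂ − x₁)/(z₂ − z₁) = (0.0201 − -0.154)/2.563 = 0.068.

μ = -0.067, σ = 0.068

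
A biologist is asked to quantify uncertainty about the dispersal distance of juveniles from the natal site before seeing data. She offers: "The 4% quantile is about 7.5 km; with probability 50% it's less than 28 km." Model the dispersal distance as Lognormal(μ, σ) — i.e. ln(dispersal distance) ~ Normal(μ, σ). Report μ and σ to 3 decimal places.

If T ~ Lognormal(μ,σ) then ln T ~ Normal(μ,σ), so the p-quantile of ln T is μ + z_p·σ.
ln(7.5) = 2.015 and ln(28) = 3.332; z_{0.04} = -1.751, z_{0.5} = 0.
σ = (3.332 − 2.015)/(0 − (-1.751)) = 0.752.
μ = 2.015 − (-1.751)·0.752 = 3.332.

μ ≈ 3.332, σ ≈ 0.752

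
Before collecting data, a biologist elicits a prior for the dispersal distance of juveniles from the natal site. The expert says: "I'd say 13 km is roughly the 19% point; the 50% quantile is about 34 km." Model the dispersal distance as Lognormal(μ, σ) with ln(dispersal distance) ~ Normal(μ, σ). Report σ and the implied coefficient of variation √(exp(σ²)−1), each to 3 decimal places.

σ ≈ 1.095, CV ≈ 1.522

If T ~ Lognormal(μ,σ) then ln T ~ Normal(μ,σ), so the p-quantile of ln T is μ + z_p·σ.
ln(13) = 2.565 and ln(34) = 3.526; z_{0.19} = -0.8779, z_{0.5} = 0.
σ = (3.526 − 2.565)/(0 − (-0.8779)) = 1.095.
μ = 2.565 − (-0.8779)·1.095 = 3.526.
CV = √(exp(σ²)−1) = √(exp(1.1993)−1) = 1.522.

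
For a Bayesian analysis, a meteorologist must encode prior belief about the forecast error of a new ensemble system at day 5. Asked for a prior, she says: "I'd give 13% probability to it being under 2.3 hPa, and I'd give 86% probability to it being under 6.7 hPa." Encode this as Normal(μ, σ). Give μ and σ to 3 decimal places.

μ = 4.546, σ = 1.994

The p-quantile of Normal(μ,σ) is μ + z_p·σ, with z_{0.13} = -1.126 and z_{0.86} = 1.08.
Eliminate σ: μ = (z₂·x₁ − z₁·x₂)/(z₂ − z₁) = (1.08·2.3 − (-1.126)·6.7)/2.207 = 4.546.
Then σ = (x₂ − x₁)/(z₂ − z₁) = (6.7 − 2.3)/2.207 = 1.994.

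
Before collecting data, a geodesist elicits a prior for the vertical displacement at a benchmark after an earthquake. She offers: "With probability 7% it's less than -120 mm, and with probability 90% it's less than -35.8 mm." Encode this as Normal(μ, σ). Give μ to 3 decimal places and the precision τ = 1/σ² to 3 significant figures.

μ = -74.934, τ = 0.00107

For Normal(μ,σ), the p-quantile is μ + z_p·σ. Here z_{0.07} = -1.476, z_{0.9} = 1.282.
So -120 = μ − 1.476σ and -35.8 = μ + 1.282σ.
Subtracting: σ = (-35.8 − -120)/(1.282 − (-1.476)) = 30.537.
Then μ = -120 − (-1.476)·30.537 = -74.934.
Precision τ = 1/σ² = 1/30.54² = 0.00107.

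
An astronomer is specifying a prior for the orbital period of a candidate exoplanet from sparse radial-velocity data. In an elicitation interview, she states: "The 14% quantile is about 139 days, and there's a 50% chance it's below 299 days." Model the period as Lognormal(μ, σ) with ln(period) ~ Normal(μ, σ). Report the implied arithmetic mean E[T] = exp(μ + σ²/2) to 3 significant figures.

E[T] ≈ 384 days

If T ~ Lognormal(μ,σ) then ln T ~ Normal(μ,σ), so the p-quantile of ln T is μ + z_p·σ.
ln(139) = 4.934 and ln(299) = 5.7; z_{0.14} = -1.08, z_{0.5} = 0.
σ = (5.7 − 4.934)/(0 − (-1.08)) = 0.709.
μ = 4.934 − (-1.08)·0.709 = 5.700.
E[T] = exp(μ + σ²/2) = exp(5.700 + 0.2514) = 384 days.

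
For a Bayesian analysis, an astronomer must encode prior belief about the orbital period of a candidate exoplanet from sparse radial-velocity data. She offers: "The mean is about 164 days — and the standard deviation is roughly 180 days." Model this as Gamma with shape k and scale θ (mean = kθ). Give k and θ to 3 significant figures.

k ≈ 0.83, θ ≈ 198

For Gamma(k, scale θ): mean = kθ, variance = kθ², so CV = 1/√k.
CV = SD/mean = 180/164 = 1.098, hence k = 1/CV² = 0.83.
Then θ = mean/k = 164/0.83 = 198.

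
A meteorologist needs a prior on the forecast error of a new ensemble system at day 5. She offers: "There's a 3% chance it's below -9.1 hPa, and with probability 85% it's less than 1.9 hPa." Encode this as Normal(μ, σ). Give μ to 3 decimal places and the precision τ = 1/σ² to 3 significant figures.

The p-quantile of Normal(μ,σ) is μ + z_p·σ, with z_{0.03} = -1.881 and z_{0.85} = 1.036.
Eliminate σ: μ = (z₂·x₁ − z₁·x₂)/(z₂ − z₁) = (1.036·-9.1 − (-1.881)·1.9)/2.917 = -2.008.
Then σ = (x₂ − x₁)/(z₂ − z₁) = (1.9 − -9.1)/2.917 = 3.771.
Precision τ = 1/σ² = 1/3.771² = 0.0703.

μ = -2.008, τ = 0.0703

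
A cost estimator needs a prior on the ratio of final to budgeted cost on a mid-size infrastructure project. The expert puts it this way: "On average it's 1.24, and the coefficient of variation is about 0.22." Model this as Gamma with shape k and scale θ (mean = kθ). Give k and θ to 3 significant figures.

k ≈ 20.7, θ ≈ 0.06

For Gamma(k, scale θ): mean = kθ, variance = kθ², so CV = 1/√k.
CV = 0.22, hence k = 1/CV² = 20.7.
Then θ = mean/k = 1.24/20.7 = 0.06.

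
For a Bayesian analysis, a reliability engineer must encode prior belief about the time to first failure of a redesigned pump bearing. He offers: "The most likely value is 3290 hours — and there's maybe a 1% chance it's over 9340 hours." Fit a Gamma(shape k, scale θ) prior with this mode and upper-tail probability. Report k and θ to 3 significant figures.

Gamma(k,θ) with k>1 has mode (k−1)θ, so θ = 3290/(k−1).
Need P(X < 9340) = 0.99 with θ tied to k this way. Start at k = 2, θ = 3290: P(X<9340) ≈ 0.775.
Too low — raise k to concentrate. Iterating converges to k ≈ 5.19.
Then θ = 3290/(5.19−1) ≈ 785.

k ≈ 5.19, θ ≈ 785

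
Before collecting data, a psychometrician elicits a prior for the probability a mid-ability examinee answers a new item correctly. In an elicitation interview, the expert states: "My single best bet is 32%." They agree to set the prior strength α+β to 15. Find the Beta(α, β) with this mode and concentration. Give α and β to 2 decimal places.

For α,β > 1 the Beta mode is (α−1)/(α+β−2). With α+β = 15, the mode is (α−1)/13.
Set (α−1)/13 = 0.32 → α = 1 + 0.32·13 = 5.16.
β = 15 − α = 9.84.

α = 5.16, β = 9.84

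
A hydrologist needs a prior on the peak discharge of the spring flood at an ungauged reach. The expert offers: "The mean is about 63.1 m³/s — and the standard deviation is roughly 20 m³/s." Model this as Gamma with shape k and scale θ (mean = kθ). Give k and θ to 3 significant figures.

k ≈ 9.95, θ ≈ 6.34

For Gamma(k, scale θ): mean = kθ, variance = kθ², so CV = 1/√k.
CV = SD/mean = 20/63.1 = 0.317, hence k = 1/CV² = 9.95.
Then θ = mean/k = 63.1/9.95 = 6.34.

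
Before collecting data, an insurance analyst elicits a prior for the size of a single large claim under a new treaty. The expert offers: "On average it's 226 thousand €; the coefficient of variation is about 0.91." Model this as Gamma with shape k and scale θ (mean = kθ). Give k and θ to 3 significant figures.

k ≈ 1.21, θ ≈ 187

For Gamma(k, scale θ): mean = kθ, variance = kθ², so CV = 1/√k.
CV = 0.91, hence k = 1/CV² = 1.21.
Then θ = mean/k = 226/1.21 = 187.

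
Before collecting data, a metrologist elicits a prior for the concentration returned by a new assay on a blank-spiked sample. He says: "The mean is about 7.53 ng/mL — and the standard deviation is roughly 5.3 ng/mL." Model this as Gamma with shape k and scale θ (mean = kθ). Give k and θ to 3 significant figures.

k ≈ 2.02, θ ≈ 3.73

For Gamma(k, scale θ): mean = kθ, variance = kθ², so CV = 1/√k.
CV = SD/mean = 5.3/7.53 = 0.7039, hence k = 1/CV² = 2.02.
Then θ = mean/k = 7.53/2.02 = 3.73.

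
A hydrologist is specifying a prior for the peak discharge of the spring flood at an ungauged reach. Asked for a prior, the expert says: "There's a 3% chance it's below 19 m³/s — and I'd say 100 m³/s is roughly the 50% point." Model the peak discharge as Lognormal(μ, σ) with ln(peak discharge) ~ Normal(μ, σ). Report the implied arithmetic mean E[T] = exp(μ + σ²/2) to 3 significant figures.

If T ~ Lognormal(μ,σ) then ln T ~ Normal(μ,σ), so the p-quantile of ln T is μ + z_p·σ.
ln(19) = 2.944 and ln(100) = 4.605; z_{0.03} = -1.881, z_{0.5} = 0.
σ = (4.605 − 2.944)/(0 − (-1.881)) = 0.883.
μ = 2.944 − (-1.881)·0.883 = 4.605.
E[T] = exp(μ + σ²/2) = exp(4.605 + 0.3898) = 148 m³/s.

E[T] ≈ 148 m³/s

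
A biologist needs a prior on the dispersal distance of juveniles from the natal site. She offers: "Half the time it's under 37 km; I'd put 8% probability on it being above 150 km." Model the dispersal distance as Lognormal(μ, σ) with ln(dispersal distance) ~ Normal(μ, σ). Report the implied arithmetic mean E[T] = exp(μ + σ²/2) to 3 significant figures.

E[T] ≈ 60.8 km

If T ~ Lognormal(μ,σ) then ln T ~ Normal(μ,σ), so the p-quantile of ln T is μ + z_p·σ.
ln(37) = 3.611 and ln(150) = 5.011; z_{0.5} = 0, z_{0.92} = 1.405.
σ = (5.011 − 3.611)/(1.405 − (0)) = 0.996.
μ = 3.611 − (0)·0.996 = 3.611.
E[T] = exp(μ + σ²/2) = exp(3.611 + 0.4962) = 60.8 km.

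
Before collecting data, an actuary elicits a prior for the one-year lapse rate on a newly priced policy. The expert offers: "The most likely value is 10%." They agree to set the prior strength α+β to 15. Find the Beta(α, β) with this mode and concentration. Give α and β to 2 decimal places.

For α,β > 1 the Beta mode is (α−1)/(α+β−2). With α+β = 15, the mode is (α−1)/13.
Set (α−1)/13 = 0.1 → α = 1 + 0.1·13 = 2.30.
β = 15 − α = 12.70.

α = 2.30, β = 12.70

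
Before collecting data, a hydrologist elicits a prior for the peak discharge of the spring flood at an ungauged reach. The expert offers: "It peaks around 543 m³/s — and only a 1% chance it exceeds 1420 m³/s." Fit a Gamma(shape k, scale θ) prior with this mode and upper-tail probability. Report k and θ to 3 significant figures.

Gamma(k,θ) with k>1 has mode (k−1)θ, so θ = 543/(k−1).
Need P(X < 1420) = 0.99 with θ tied to k this way. Start at k = 2, θ = 543: P(X<1420) ≈ 0.736.
Too low — raise k to concentrate. Iterating converges to k ≈ 6.03.
Then θ = 543/(6.03−1) ≈ 108.

k ≈ 6.03, θ ≈ 108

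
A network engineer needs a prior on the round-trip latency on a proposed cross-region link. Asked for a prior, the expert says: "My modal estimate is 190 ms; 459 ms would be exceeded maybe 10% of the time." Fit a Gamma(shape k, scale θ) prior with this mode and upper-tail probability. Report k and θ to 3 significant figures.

k ≈ 3.47, θ ≈ 76.9

Gamma(k,θ) with k>1 has mode (k−1)θ, so θ = 190/(k−1).
Need P(X < 459) = 0.9 with θ tied to k this way. Start at k = 2, θ = 190: P(X<459) ≈ 0.695.
Too low — raise k to concentrate. Iterating converges to k ≈ 3.47.
Then θ = 190/(3.47−1) ≈ 76.9.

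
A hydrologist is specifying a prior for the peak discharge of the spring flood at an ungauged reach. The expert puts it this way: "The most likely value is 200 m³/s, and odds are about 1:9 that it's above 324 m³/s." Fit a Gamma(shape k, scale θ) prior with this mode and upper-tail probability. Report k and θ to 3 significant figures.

k ≈ 9.09, θ ≈ 24.7

Gamma(k,θ) with k>1 has mode (k−1)θ, so θ = 200/(k−1).
Need P(X < 324) = 0.9 with θ tied to k this way. Start at k = 2, θ = 200: P(X<324) ≈ 0.482.
Too low — raise k to concentrate. Iterating converges to k ≈ 9.09.
Then θ = 200/(9.09−1) ≈ 24.7.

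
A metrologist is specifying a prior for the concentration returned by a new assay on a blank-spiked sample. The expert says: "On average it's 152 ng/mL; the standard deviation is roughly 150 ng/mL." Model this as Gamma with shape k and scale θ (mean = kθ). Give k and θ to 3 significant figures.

k ≈ 1.03, θ ≈ 148

For Gamma(k, scale θ): mean = kθ, variance = kθ², so CV = 1/√k.
CV = SD/mean = 150/152 = 0.9868, hence k = 1/CV² = 1.03.
Then θ = mean/k = 152/1.03 = 148.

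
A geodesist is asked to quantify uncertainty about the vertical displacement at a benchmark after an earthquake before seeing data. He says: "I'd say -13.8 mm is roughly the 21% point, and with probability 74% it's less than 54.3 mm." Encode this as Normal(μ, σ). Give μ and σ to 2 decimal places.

μ = 24.08, σ = 46.97

The p-quantile of Normal(μ,σ) is μ + z_p·σ, with z_{0.21} = -0.8064 and z_{0.74} = 0.6433.
Eliminate σ: μ = (z₂·x₁ − z₁·x₂)/(z₂ − z₁) = (0.6433·-13.8 − (-0.8064)·54.3)/1.45 = 24.08.
Then σ = (x₂ − x₁)/(z₂ − z₁) = (54.3 − -13.8)/1.45 = 46.97.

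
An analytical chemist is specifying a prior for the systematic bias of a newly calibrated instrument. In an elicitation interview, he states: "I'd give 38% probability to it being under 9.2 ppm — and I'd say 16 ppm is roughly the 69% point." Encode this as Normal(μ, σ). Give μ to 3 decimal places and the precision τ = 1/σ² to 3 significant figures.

The p-quantile of Normal(μ,σ) is μ + z_p·σ, with z_{0.38} = -0.3055 and z_{0.69} = 0.4959.
Eliminate σ: μ = (z₂·x₁ − z₁·x₂)/(z₂ − z₁) = (0.4959·9.2 − (-0.3055)·16)/0.8013 = 11.792.
Then σ = (x₂ − x₁)/(z₂ − z₁) = (16 − 9.2)/0.8013 = 8.486.
Precision τ = 1/σ² = 1/8.486² = 0.0139.

μ = 11.792, τ = 0.0139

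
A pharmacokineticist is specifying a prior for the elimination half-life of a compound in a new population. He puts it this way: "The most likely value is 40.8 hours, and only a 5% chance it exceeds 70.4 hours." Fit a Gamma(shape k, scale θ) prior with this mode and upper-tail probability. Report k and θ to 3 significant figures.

k ≈ 10.4, θ ≈ 4.35

Gamma(k,θ) with k>1 has mode (k−1)θ, so θ = 40.8/(k−1).
Need P(X < 70.4) = 0.95 with θ tied to k this way. Start at k = 2, θ = 40.8: P(X<70.4) ≈ 0.515.
Too low — raise k to concentrate. Iterating converges to k ≈ 10.4.
Then θ = 40.8/(10.4−1) ≈ 4.35.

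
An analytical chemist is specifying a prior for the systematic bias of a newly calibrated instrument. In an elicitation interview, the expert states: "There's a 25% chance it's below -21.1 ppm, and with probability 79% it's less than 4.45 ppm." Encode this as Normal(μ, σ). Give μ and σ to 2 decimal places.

The p-quantile of Normal(μ,σ) is μ + z_p·σ, with z_{0.25} = -0.6745 and z_{0.79} = 0.8064.
Eliminate σ: μ = (z₂·x₁ − z₁·x₂)/(z₂ − z₁) = (0.8064·-21.1 − (-0.6745)·4.45)/1.481 = -9.46.
Then σ = (x₂ − x₁)/(z₂ − z₁) = (4.45 − -21.1)/1.481 = 17.25.

μ = -9.46, σ = 17.25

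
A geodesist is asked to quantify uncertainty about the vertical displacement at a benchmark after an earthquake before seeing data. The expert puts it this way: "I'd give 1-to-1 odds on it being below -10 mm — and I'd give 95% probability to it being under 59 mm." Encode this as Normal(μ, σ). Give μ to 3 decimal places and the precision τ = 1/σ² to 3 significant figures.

The p-quantile of Normal(μ,σ) is μ + z_p·σ, with z_{0.5} = 0 and z_{0.95} = 1.645.
Eliminate σ: μ = (z₂·x₁ − z₁·x₂)/(z₂ − z₁) = (1.645·-10 − (0)·59)/1.645 = -10.000.
Then σ = (x₂ − x₁)/(z₂ − z₁) = (59 − -10)/1.645 = 41.949.
Precision τ = 1/σ² = 1/41.95² = 0.000568.

μ = -10.000, τ = 0.000568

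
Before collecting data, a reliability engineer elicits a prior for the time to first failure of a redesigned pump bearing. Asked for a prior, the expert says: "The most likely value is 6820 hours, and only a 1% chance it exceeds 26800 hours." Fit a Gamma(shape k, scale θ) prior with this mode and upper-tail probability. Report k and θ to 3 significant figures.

k ≈ 3.24, θ ≈ 3040

Gamma(k,θ) with k>1 has mode (k−1)θ, so θ = 6820/(k−1).
Need P(X < 26800) = 0.99 with θ tied to k this way. Start at k = 2, θ = 6820: P(X<26800) ≈ 0.903.
Too low — raise k to concentrate. Iterating converges to k ≈ 3.24.
Then θ = 6820/(3.24−1) ≈ 3040.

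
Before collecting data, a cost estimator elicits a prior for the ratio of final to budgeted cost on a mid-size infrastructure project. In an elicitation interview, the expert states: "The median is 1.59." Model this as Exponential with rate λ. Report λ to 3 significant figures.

Exponential median = ln 2 / λ, so λ = ln 2 / 1.59 = 0.436.

λ ≈ 0.436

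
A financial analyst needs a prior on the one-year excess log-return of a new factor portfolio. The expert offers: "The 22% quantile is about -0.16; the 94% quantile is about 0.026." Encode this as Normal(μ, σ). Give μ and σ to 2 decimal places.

μ = -0.10, σ = 0.08

The p-quantile of Normal(μ,σ) is μ + z_p·σ, with z_{0.22} = -0.7722 and z_{0.94} = 1.555.
Eliminate σ: μ = (z₂·x₁ − z₁·x₂)/(z₂ − z₁) = (1.555·-0.16 − (-0.7722)·0.026)/2.327 = -0.10.
Then σ = (x₂ − x₁)/(z₂ − z₁) = (0.026 − -0.16)/2.327 = 0.08.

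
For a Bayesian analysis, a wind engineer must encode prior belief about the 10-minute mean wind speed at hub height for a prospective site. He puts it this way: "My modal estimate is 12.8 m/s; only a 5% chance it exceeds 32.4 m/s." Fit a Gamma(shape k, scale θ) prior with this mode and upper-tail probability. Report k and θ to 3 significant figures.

Gamma(k,θ) with k>1 has mode (k−1)θ, so θ = 12.8/(k−1).
Need P(X < 32.4) = 0.95 with θ tied to k this way. Start at k = 2, θ = 12.8: P(X<32.4) ≈ 0.719.
Too low — raise k to concentrate. Iterating converges to k ≈ 4.14.
Then θ = 12.8/(4.14−1) ≈ 4.07.

k ≈ 4.14, θ ≈ 4.07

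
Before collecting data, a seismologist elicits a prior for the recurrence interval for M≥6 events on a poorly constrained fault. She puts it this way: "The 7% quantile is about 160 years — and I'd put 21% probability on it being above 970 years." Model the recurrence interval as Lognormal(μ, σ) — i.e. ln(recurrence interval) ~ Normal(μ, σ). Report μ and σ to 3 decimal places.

If T ~ Lognormal(μ,σ) then ln T ~ Normal(μ,σ), so the p-quantile of ln T is μ + z_p·σ.
ln(160) = 5.075 and ln(970) = 6.877; z_{0.07} = -1.476, z_{0.79} = 0.8064.
σ = (6.877 − 5.075)/(0.8064 − (-1.476)) = 0.790.
μ = 5.075 − (-1.476)·0.790 = 6.241.

μ ≈ 6.241, σ ≈ 0.790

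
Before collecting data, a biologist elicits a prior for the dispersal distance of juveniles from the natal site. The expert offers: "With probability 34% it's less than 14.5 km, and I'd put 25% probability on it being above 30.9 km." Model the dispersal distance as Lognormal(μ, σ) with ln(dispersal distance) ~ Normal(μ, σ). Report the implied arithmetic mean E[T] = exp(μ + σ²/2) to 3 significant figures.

E[T] ≈ 24.6 km

If T ~ Lognormal(μ,σ) then ln T ~ Normal(μ,σ), so the p-quantile of ln T is μ + z_p·σ.
ln(14.5) = 2.674 and ln(30.9) = 3.431; z_{0.34} = -0.4125, z_{0.75} = 0.6745.
σ = (3.431 − 2.674)/(0.6745 − (-0.4125)) = 0.696.
μ = 2.674 − (-0.4125)·0.696 = 2.961.
E[T] = exp(μ + σ²/2) = exp(2.961 + 0.2423) = 24.6 km.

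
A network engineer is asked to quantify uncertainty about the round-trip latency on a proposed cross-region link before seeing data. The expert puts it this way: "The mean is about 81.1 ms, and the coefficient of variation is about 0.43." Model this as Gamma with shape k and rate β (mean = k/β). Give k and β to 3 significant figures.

k ≈ 5.41, β ≈ 0.0667

For Gamma(k, rate β): mean = k/β, variance = k/β², so CV = 1/√k.
CV = 0.43, hence k = 1/CV² = 5.41.
Then β = k/mean = 5.41/81.1 = 0.0667.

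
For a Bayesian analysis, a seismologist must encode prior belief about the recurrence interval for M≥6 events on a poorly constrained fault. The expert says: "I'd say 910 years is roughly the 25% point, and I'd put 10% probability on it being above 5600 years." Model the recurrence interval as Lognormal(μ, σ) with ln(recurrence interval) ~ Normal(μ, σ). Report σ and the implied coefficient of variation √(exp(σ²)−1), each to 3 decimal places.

If T ~ Lognormal(μ,σ) then ln T ~ Normal(μ,σ), so the p-quantile of ln T is μ + z_p·σ.
ln(910) = 6.813 and ln(5600) = 8.631; z_{0.25} = -0.6745, z_{0.9} = 1.282.
σ = (8.631 − 6.813)/(1.282 − (-0.6745)) = 0.929.
μ = 6.813 − (-0.6745)·0.929 = 7.440.
CV = √(exp(σ²)−1) = √(exp(0.8630)−1) = 1.171.

σ ≈ 0.929, CV ≈ 1.171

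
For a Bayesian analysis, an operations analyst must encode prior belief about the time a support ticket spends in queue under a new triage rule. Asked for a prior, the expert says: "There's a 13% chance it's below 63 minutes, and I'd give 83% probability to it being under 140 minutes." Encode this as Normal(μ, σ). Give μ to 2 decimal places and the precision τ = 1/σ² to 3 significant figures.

μ = 104.69, τ = 0.00073

For Normal(μ,σ), the p-quantile is μ + z_p·σ. Here z_{0.13} = -1.126, z_{0.83} = 0.9542.
So 63 = μ − 1.126σ and 140 = μ + 0.9542σ.
Subtracting: σ = (140 − 63)/(0.9542 − (-1.126)) = 37.01.
Then μ = 63 − (-1.126)·37.01 = 104.69.
Precision τ = 1/σ² = 1/37.01² = 0.00073.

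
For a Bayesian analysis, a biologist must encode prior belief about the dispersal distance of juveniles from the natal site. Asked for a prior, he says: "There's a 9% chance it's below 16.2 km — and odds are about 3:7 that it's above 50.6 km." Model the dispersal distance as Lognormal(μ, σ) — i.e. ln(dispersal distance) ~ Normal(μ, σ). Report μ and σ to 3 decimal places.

μ ≈ 3.604, σ ≈ 0.611

If T ~ Lognormal(μ,σ) then ln T ~ Normal(μ,σ), so the p-quantile of ln T is μ + z_p·σ.
ln(16.2) = 2.785 and ln(50.6) = 3.924; z_{0.09} = -1.341, z_{0.7} = 0.5244.
σ = (3.924 − 2.785)/(0.5244 − (-1.341)) = 0.611.
μ = 2.785 − (-1.341)·0.611 = 3.604.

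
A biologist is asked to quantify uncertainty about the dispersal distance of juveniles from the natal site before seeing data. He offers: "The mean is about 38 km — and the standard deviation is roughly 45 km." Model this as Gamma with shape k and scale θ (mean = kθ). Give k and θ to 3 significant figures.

k ≈ 0.713, θ ≈ 53.3

For Gamma(k, scale θ): mean = kθ, variance = kθ², so CV = 1/√k.
CV = SD/mean = 45/38 = 1.184, hence k = 1/CV² = 0.713.
Then θ = mean/k = 38/0.713 = 53.3.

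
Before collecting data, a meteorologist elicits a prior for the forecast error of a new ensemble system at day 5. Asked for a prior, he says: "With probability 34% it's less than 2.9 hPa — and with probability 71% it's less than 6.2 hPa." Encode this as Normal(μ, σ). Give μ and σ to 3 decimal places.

The p-quantile of Normal(μ,σ) is μ + z_p·σ, with z_{0.34} = -0.4125 and z_{0.71} = 0.5534.
Eliminate σ: μ = (z₂·x₁ − z₁·x₂)/(z₂ − z₁) = (0.5534·2.9 − (-0.4125)·6.2)/0.9658 = 4.309.
Then σ = (x₂ − x₁)/(z₂ − z₁) = (6.2 − 2.9)/0.9658 = 3.417.

μ = 4.309, σ = 3.417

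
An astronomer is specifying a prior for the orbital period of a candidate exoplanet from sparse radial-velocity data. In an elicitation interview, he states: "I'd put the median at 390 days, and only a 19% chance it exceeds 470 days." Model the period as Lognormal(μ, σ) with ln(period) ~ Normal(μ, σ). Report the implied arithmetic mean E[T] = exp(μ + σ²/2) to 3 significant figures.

E[T] ≈ 399 days

If T ~ Lognormal(μ,σ) then ln T ~ Normal(μ,σ), so the p-quantile of ln T is μ + z_p·σ.
ln(390) = 5.966 and ln(470) = 6.153; z_{0.5} = 0, z_{0.81} = 0.8779.
σ = (6.153 − 5.966)/(0.8779 − (0)) = 0.213.
μ = 5.966 − (0)·0.213 = 5.966.
E[T] = exp(μ + σ²/2) = exp(5.966 + 0.0226) = 399 days.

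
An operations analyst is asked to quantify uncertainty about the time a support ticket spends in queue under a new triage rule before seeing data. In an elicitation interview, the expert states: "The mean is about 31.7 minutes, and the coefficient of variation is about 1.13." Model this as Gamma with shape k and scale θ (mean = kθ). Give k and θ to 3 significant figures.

For Gamma(k, scale θ): mean = kθ, variance = kθ², so CV = 1/√k.
CV = 1.13, hence k = 1/CV² = 0.783.
Then θ = mean/k = 31.7/0.783 = 40.5.

k ≈ 0.783, θ ≈ 40.5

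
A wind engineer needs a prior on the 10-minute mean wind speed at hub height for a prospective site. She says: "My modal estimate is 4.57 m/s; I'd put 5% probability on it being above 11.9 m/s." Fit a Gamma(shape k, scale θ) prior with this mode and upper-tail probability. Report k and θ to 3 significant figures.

Gamma(k,θ) with k>1 has mode (k−1)θ, so θ = 4.57/(k−1).
Need P(X < 11.9) = 0.95 with θ tied to k this way. Start at k = 2, θ = 4.57: P(X<11.9) ≈ 0.733.
Too low — raise k to concentrate. Iterating converges to k ≈ 3.95.
Then θ = 4.57/(3.95−1) ≈ 1.55.

k ≈ 3.95, θ ≈ 1.55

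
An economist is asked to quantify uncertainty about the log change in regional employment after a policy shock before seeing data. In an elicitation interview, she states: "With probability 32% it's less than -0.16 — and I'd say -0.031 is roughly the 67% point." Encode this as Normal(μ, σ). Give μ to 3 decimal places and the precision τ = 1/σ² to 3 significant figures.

The p-quantile of Normal(μ,σ) is μ + z_p·σ, with z_{0.32} = -0.4677 and z_{0.67} = 0.4399.
Eliminate σ: μ = (z₂·x₁ − z₁·x₂)/(z₂ − z₁) = (0.4399·-0.16 − (-0.4677)·-0.031)/0.9076 = -0.094.
Then σ = (x₂ − x₁)/(z₂ − z₁) = (-0.031 − -0.16)/0.9076 = 0.142.
Precision τ = 1/σ² = 1/0.1421² = 49.5.

μ = -0.094, τ = 49.5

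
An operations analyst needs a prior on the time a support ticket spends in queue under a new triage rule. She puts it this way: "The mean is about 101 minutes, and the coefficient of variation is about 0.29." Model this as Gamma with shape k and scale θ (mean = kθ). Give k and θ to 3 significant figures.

For Gamma(k, scale θ): mean = kθ, variance = kθ², so CV = 1/√k.
CV = 0.29, hence k = 1/CV² = 11.9.
Then θ = mean/k = 101/11.9 = 8.49.

k ≈ 11.9, θ ≈ 8.49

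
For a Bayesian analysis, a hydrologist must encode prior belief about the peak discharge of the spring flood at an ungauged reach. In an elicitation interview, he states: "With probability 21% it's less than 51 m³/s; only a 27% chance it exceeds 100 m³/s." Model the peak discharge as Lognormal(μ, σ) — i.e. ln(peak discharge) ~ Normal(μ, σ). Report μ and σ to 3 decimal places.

If T ~ Lognormal(μ,σ) then ln T ~ Normal(μ,σ), so the p-quantile of ln T is μ + z_p·σ.
ln(51) = 3.932 and ln(100) = 4.605; z_{0.21} = -0.8064, z_{0.73} = 0.6128.
σ = (4.605 − 3.932)/(0.6128 − (-0.8064)) = 0.474.
μ = 3.932 − (-0.8064)·0.474 = 4.314.

μ ≈ 4.314, σ ≈ 0.474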